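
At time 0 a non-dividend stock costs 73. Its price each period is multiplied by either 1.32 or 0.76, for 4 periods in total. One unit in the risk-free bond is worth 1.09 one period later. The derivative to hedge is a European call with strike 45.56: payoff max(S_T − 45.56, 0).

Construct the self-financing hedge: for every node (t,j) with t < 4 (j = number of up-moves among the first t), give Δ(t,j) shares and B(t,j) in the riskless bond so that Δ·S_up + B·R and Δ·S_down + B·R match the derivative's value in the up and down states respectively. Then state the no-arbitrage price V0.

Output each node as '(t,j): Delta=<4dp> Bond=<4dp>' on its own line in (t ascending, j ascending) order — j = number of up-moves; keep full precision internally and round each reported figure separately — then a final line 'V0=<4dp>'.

(0,0): Delta=0.9582 Bond=-28.4162
(1,0): Delta=0.8752 Bond=-26.3737
(1,1): Delta=0.9914 Bond=-34.1797
(2,0): Delta=0.6390 Bond=-18.7857
(2,1): Delta=0.9700 Bond=-35.6903
(2,2): Delta=1.0000 Bond=-38.3469
(3,0): Delta=0.0000 Bond=0.0000
(3,1): Delta=0.8954 Bond=-34.7478
(3,2): Delta=1.0000 Bond=-41.7982
(3,3): Delta=1.0000 Bond=-41.7982
V0=41.5288

Under the risk-neutral measure, an up-move has probability p* = (R−d)/(u−d) = 0.5893 and values discount at R = 1.09.
Terminal payoffs: V(4,0)=0.0000, V(4,1)=0.0000, V(4,2)=27.9079, V(4,3)=82.0422, V(4,4)=176.0649
  t=3,j=0: stock 32.0452 → up 42.2997 (V=0.0000), down 24.3544 (V=0.0000). Price 0.0000; hedge Δ=0.0000, bond B=0.0000.
  t=3,j=1: stock 55.6575 → up 73.4679 (V=27.9079), down 42.2997 (V=0.0000). Price 15.0878; hedge Δ=0.8954, bond B=-34.7478.
  t=3,j=2: stock 96.6684 → up 127.6022 (V=82.0422), down 73.4679 (V=27.9079). Price 54.8702; hedge Δ=1.0000, bond B=-41.7982.
  t=3,j=3: stock 167.8977 → up 221.6249 (V=176.0649), down 127.6022 (V=82.0422). Price 126.0995; hedge Δ=1.0000, bond B=-41.7982.
  t=2,j=0: stock 42.1648 → up 55.6575 (V=15.0878), down 32.0452 (V=0.0000). Price 8.1569; hedge Δ=0.6390, bond B=-18.7857.
  t=2,j=1: stock 73.2336 → up 96.6684 (V=54.8702), down 55.6575 (V=15.0878). Price 35.3496; hedge Δ=0.9700, bond B=-35.6903.
  t=2,j=2: stock 127.1952 → up 167.8977 (V=126.0995), down 96.6684 (V=54.8702). Price 88.8483; hedge Δ=1.0000, bond B=-38.3469.
  t=1,j=0: stock 55.4800 → up 73.2336 (V=35.3496), down 42.1648 (V=8.1569). Price 22.1845; hedge Δ=0.8752, bond B=-26.3737.
  t=1,j=1: stock 96.3600 → up 127.1952 (V=88.8483), down 73.2336 (V=35.3496). Price 61.3537; hedge Δ=0.9914, bond B=-34.1797.
  t=0,j=0: stock 73.0000 → up 96.3600 (V=61.3537), down 55.4800 (V=22.1845). Price 41.5288; hedge Δ=0.9582, bond B=-28.4162.
Each (Δ,B) replicates both successor values, so the strategy is self-financing and V0 is arbitrage-free.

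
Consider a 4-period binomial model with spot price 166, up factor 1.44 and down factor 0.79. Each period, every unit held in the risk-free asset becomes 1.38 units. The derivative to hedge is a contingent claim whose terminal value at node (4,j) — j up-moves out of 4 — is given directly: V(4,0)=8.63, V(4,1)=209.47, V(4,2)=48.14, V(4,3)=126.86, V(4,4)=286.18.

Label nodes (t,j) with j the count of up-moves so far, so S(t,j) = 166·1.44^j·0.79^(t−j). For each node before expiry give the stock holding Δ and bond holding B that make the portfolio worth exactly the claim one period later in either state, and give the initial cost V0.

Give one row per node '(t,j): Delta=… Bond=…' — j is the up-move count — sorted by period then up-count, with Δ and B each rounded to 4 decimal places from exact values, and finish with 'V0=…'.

Since d<R<u, set p* = (R−d)/(u−d) = 0.9077; price each node as the discounted p*-expectation of its children.
Terminal values V(4,·): V(4,0)=8.6300, V(4,1)=209.4700, V(4,2)=48.1400, V(4,3)=126.8600, V(4,4)=286.1800
(3,0): S=81.8445. Δ = (V_up−V_dn)/(S_up−S_dn) = (209.4700−8.6300)/(117.8560−64.6571) = 3.7753. V = [p*·209.4700 + (1−p*)·8.6300]/1.38 = 138.3557. B = V − Δ·S = -170.6289.
(3,1): S=149.1849. Δ = (V_up−V_dn)/(S_up−S_dn) = (48.1400−209.4700)/(214.8262−117.8560) = -1.6637. V = [p*·48.1400 + (1−p*)·209.4700]/1.38 = 45.6754. B = V − Δ·S = 293.8754.
(3,2): S=271.9319. Δ = (V_up−V_dn)/(S_up−S_dn) = (126.8600−48.1400)/(391.5819−214.8262) = 0.4454. V = [p*·126.8600 + (1−p*)·48.1400]/1.38 = 86.6620. B = V − Δ·S = -34.4457.
(3,3): S=495.6733. Δ = (V_up−V_dn)/(S_up−S_dn) = (286.1800−126.8600)/(713.7696−391.5819) = 0.4945. V = [p*·286.1800 + (1−p*)·126.8600]/1.38 = 196.7200. B = V − Δ·S = -48.3877.
(2,0): S=103.6006. Δ = (V_up−V_dn)/(S_up−S_dn) = (45.6754−138.3557)/(149.1849−81.8445) = -1.3763. V = [p*·45.6754 + (1−p*)·138.3557]/1.38 = 39.2974. B = V − Δ·S = 181.8826.
(2,1): S=188.8416. Δ = (V_up−V_dn)/(S_up−S_dn) = (86.6620−45.6754)/(271.9319−149.1849) = 0.3339. V = [p*·86.6620 + (1−p*)·45.6754]/1.38 = 60.0570. B = V − Δ·S = -2.9994.
(2,2): S=344.2176. Δ = (V_up−V_dn)/(S_up−S_dn) = (196.7200−86.6620)/(495.6733−271.9319) = 0.4919. V = [p*·196.7200 + (1−p*)·86.6620]/1.38 = 135.1890. B = V − Δ·S = -34.1310.
(1,0): S=131.1400. Δ = (V_up−V_dn)/(S_up−S_dn) = (60.0570−39.2974)/(188.8416−103.6006) = 0.2435. V = [p*·60.0570 + (1−p*)·39.2974]/1.38 = 42.1309. B = V − Δ·S = 10.1932.
(1,1): S=239.0400. Δ = (V_up−V_dn)/(S_up−S_dn) = (135.1890−60.0570)/(344.2176−188.8416) = 0.4835. V = [p*·135.1890 + (1−p*)·60.0570]/1.38 = 92.9375. B = V − Δ·S = -22.6502.
(0,0): S=166.0000. Δ = (V_up−V_dn)/(S_up−S_dn) = (92.9375−42.1309)/(239.0400−131.1400) = 0.4709. V = [p*·92.9375 + (1−p*)·42.1309]/1.38 = 63.9476. B = V − Δ·S = -14.2163.
Each (Δ,B) replicates both successor values, so the strategy is self-financing and V0 is arbitrage-free.

(0,0): Delta=0.4709 Bond=-14.2163
(1,0): Delta=0.2435 Bond=10.1932
(1,1): Delta=0.4835 Bond=-22.6502
(2,0): Delta=-1.3763 Bond=181.8826
(2,1): Delta=0.3339 Bond=-2.9994
(2,2): Delta=0.4919 Bond=-34.1310
(3,0): Delta=3.7753 Bond=-170.6289
(3,1): Delta=-1.6637 Bond=293.8754
(3,2): Delta=0.4454 Bond=-34.4457
(3,3): Delta=0.4945 Bond=-48.3877
V0=63.9476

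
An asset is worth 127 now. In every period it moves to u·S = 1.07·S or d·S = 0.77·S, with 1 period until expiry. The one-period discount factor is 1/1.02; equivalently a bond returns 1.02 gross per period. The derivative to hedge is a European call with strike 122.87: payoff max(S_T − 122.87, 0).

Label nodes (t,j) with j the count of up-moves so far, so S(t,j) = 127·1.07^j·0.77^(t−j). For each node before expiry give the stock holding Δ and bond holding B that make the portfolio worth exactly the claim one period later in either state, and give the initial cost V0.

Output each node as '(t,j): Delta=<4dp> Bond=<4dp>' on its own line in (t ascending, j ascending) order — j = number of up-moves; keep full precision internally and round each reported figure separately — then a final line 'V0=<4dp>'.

(0,0): Delta=0.3417 Bond=-32.7627
V0=10.6373

No-arbitrage ⇒ martingale measure with p* = (R−d)/(u−d) = 0.8333.
Terminal payoffs: V(1,0)=0.0000, V(1,1)=13.0200
Node (0,0) S=127.0000: V=(p*·13.0200+(1−p*)·0.0000)/1.02=10.6373; Δ=(13.0200−0.0000)/(135.8900−97.7900)=0.3417; B=V−Δ·S=-32.7627
Root portfolio cost Δ·127+B reproduces V0=10.6373.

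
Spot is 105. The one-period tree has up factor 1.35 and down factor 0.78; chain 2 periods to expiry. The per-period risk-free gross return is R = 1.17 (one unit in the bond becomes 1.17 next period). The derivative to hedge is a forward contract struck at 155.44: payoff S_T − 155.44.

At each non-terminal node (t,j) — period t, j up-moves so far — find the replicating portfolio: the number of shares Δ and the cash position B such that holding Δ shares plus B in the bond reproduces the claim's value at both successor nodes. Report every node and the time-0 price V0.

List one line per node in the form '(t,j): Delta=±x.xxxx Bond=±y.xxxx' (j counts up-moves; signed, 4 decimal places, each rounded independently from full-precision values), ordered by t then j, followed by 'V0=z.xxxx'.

(0,0): Delta=1.0000 Bond=-113.5510
(1,0): Delta=1.0000 Bond=-132.8547
(1,1): Delta=1.0000 Bond=-132.8547
V0=-8.5510

Under the risk-neutral measure, an up-move has probability p* = (R−d)/(u−d) = 0.6842 and values discount at R = 1.17.
Terminal values V(2,·): V(2,0)=-91.5580, V(2,1)=-44.8750, V(2,2)=35.9225
Node (1,0) S=81.9000: V=(p*·-44.8750+(1−p*)·-91.5580)/1.17=-50.9547; Δ=(-44.8750−-91.5580)/(110.5650−63.8820)=1.0000; B=V−Δ·S=-132.8547
Node (1,1) S=141.7500: V=(p*·35.9225+(1−p*)·-44.8750)/1.17=8.8953; Δ=(35.9225−-44.8750)/(191.3625−110.5650)=1.0000; B=V−Δ·S=-132.8547
Node (0,0) S=105.0000: V=(p*·8.8953+(1−p*)·-50.9547)/1.17=-8.5510; Δ=(8.8953−-50.9547)/(141.7500−81.9000)=1.0000; B=V−Δ·S=-113.5510
Root portfolio cost Δ·105+B reproduces V0=-8.5510.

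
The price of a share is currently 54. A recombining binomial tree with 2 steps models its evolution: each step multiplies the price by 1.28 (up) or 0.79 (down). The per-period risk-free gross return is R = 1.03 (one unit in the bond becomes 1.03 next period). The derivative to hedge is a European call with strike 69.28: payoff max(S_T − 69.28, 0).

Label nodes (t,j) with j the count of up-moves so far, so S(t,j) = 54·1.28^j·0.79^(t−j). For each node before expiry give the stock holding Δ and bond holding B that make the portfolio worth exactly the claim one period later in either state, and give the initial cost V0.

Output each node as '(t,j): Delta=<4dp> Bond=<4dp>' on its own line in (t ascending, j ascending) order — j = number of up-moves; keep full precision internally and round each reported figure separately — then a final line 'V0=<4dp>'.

Since d<R<u, set p* = (R−d)/(u−d) = 0.4898; price each node as the discounted p*-expectation of its children.
Terminal payoffs: V(2,0)=0.0000, V(2,1)=0.0000, V(2,2)=19.1936
  t=1,j=0: stock 42.6600 → up 54.6048 (V=0.0000), down 33.7014 (V=0.0000). Price 0.0000; hedge Δ=0.0000, bond B=0.0000.
  t=1,j=1: stock 69.1200 → up 88.4736 (V=19.1936), down 54.6048 (V=0.0000). Price 9.1271; hedge Δ=0.5667, bond B=-30.0435.
  t=0,j=0: stock 54.0000 → up 69.1200 (V=9.1271), down 42.6600 (V=0.0000). Price 4.3402; hedge Δ=0.3449, bond B=-14.2866.
Check: Δ(0,0)·S0 + B(0,0) = 4.3402 = V0.

(0,0): Delta=0.3449 Bond=-14.2866
(1,0): Delta=0.0000 Bond=0.0000
(1,1): Delta=0.5667 Bond=-30.0435
V0=4.3402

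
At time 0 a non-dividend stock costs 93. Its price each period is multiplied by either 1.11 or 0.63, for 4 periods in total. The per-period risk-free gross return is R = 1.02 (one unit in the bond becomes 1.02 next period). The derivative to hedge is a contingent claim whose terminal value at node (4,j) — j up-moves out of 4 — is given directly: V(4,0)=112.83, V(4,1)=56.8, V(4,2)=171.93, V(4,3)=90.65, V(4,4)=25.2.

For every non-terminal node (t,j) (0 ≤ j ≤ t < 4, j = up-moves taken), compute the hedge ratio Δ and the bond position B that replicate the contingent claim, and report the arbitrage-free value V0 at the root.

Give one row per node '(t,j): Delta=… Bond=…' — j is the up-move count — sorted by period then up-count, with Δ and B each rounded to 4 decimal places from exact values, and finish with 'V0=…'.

Since d<R<u, set p* = (R−d)/(u−d) = 0.8125; price each node as the discounted p*-expectation of its children.
Terminal values V(4,·): V(4,0)=112.8300, V(4,1)=56.8000, V(4,2)=171.9300, V(4,3)=90.6500, V(4,4)=25.2000
  t=3,j=0: stock 23.2544 → up 25.8124 (V=56.8000), down 14.6503 (V=112.8300). Price 65.9859; hedge Δ=-5.0197, bond B=182.7151.
  t=3,j=1: stock 40.9720 → up 45.4789 (V=171.9300), down 25.8124 (V=56.8000). Price 147.3952; hedge Δ=5.8541, bond B=-92.4589.
  t=3,j=2: stock 72.1887 → up 80.1295 (V=90.6500), down 45.4789 (V=171.9300). Price 103.8137; hedge Δ=-2.3457, bond B=273.1471.
  t=3,j=3: stock 127.1897 → up 141.1805 (V=25.2000), down 80.1295 (V=90.6500). Price 36.7371; hedge Δ=-1.0721, bond B=173.0913.
  t=2,j=0: stock 36.9117 → up 40.9720 (V=147.3952), down 23.2544 (V=65.9859). Price 129.5402; hedge Δ=4.5948, bond B=-40.0626.
  t=2,j=1: stock 65.0349 → up 72.1887 (V=103.8137), down 40.9720 (V=147.3952). Price 109.7895; hedge Δ=-1.3961, bond B=200.5842.
  t=2,j=2: stock 114.5853 → up 127.1897 (V=36.7371), down 72.1887 (V=103.8137). Price 48.3471; hedge Δ=-1.2196, bond B=188.0900.
  t=1,j=0: stock 58.5900 → up 65.0349 (V=109.7895), down 36.9117 (V=129.5402). Price 111.2674; hedge Δ=-0.7023, bond B=152.4147.
  t=1,j=1: stock 103.2300 → up 114.5853 (V=48.3471), down 65.0349 (V=109.7895). Price 58.6936; hedge Δ=-1.2400, bond B=186.6987.
  t=0,j=0: stock 93.0000 → up 103.2300 (V=58.6936), down 58.5900 (V=111.2674). Price 67.2071; hedge Δ=-1.1777, bond B=176.7357.
Root portfolio cost Δ·93+B reproduces V0=67.2071.

(0,0): Delta=-1.1777 Bond=176.7357
(1,0): Delta=-0.7023 Bond=152.4147
(1,1): Delta=-1.2400 Bond=186.6987
(2,0): Delta=4.5948 Bond=-40.0626
(2,1): Delta=-1.3961 Bond=200.5842
(2,2): Delta=-1.2196 Bond=188.0900
(3,0): Delta=-5.0197 Bond=182.7151
(3,1): Delta=5.8541 Bond=-92.4589
(3,2): Delta=-2.3457 Bond=273.1471
(3,3): Delta=-1.0721 Bond=173.0913
V0=67.2071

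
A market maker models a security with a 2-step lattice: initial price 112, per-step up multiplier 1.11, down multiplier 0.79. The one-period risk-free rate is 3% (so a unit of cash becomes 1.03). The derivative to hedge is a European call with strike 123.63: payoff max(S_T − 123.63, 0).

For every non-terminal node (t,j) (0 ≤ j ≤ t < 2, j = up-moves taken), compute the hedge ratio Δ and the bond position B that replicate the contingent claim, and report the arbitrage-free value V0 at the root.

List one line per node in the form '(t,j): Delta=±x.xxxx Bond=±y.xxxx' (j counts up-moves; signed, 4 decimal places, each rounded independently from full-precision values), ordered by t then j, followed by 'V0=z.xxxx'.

Risk-neutral probability p* = (R−d)/(u−d) = (1.03−0.79)/(1.11−0.79) = 0.7500.
At expiry t=2: V(2,0)=0.0000, V(2,1)=0.0000, V(2,2)=14.3652
Node (1,0) S=88.4800: V=(p*·0.0000+(1−p*)·0.0000)/1.03=0.0000; Δ=(0.0000−0.0000)/(98.2128−69.8992)=0.0000; B=V−Δ·S=0.0000
Node (1,1) S=124.3200: V=(p*·14.3652+(1−p*)·0.0000)/1.03=10.4601; Δ=(14.3652−0.0000)/(137.9952−98.2128)=0.3611; B=V−Δ·S=-34.4312
Node (0,0) S=112.0000: V=(p*·10.4601+(1−p*)·0.0000)/1.03=7.6166; Δ=(10.4601−0.0000)/(124.3200−88.4800)=0.2919; B=V−Δ·S=-25.0712
Check: Δ(0,0)·S0 + B(0,0) = 7.6166 = V0.

(0,0): Delta=0.2919 Bond=-25.0712
(1,0): Delta=0.0000 Bond=0.0000
(1,1): Delta=0.3611 Bond=-34.4312
V0=7.6166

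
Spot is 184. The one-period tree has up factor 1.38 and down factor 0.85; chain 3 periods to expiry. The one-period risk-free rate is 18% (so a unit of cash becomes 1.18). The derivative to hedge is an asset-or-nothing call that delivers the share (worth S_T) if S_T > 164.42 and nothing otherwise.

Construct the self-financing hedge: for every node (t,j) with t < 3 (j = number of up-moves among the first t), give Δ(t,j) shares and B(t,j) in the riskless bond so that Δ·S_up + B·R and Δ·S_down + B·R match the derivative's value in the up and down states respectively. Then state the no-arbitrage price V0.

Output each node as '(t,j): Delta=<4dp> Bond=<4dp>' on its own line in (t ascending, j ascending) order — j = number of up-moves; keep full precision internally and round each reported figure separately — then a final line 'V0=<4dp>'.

No-arbitrage ⇒ martingale measure with p* = (R−d)/(u−d) = 0.6226.
Payoff layer (t=3): V(3,0)=0.0000, V(3,1)=183.4572, V(3,2)=297.8482, V(3,3)=483.5652
(2,0): S=132.9400. Δ = (V_up−V_dn)/(S_up−S_dn) = (183.4572−0.0000)/(183.4572−112.9990) = 2.6038. V = [p*·183.4572 + (1−p*)·0.0000]/1.18 = 96.8034. B = V − Δ·S = -249.3422.
(2,1): S=215.8320. Δ = (V_up−V_dn)/(S_up−S_dn) = (297.8482−183.4572)/(297.8482−183.4572) = 1.0000. V = [p*·297.8482 + (1−p*)·183.4572]/1.18 = 215.8320. B = V − Δ·S = 0.0000.
(2,2): S=350.4096. Δ = (V_up−V_dn)/(S_up−S_dn) = (483.5652−297.8482)/(483.5652−297.8482) = 1.0000. V = [p*·483.5652 + (1−p*)·297.8482]/1.18 = 350.4096. B = V − Δ·S = 0.0000.
(1,0): S=156.4000. Δ = (V_up−V_dn)/(S_up−S_dn) = (215.8320−96.8034)/(215.8320−132.9400) = 1.4359. V = [p*·215.8320 + (1−p*)·96.8034]/1.18 = 144.8437. B = V − Δ·S = -79.7385.
(1,1): S=253.9200. Δ = (V_up−V_dn)/(S_up−S_dn) = (350.4096−215.8320)/(350.4096−215.8320) = 1.0000. V = [p*·350.4096 + (1−p*)·215.8320]/1.18 = 253.9200. B = V − Δ·S = 0.0000.
(0,0): S=184.0000. Δ = (V_up−V_dn)/(S_up−S_dn) = (253.9200−144.8437)/(253.9200−156.4000) = 1.1185. V = [p*·253.9200 + (1−p*)·144.8437]/1.18 = 180.3043. B = V − Δ·S = -25.5000.
Check: Δ(0,0)·S0 + B(0,0) = 180.3043 = V0.

(0,0): Delta=1.1185 Bond=-25.5000
(1,0): Delta=1.4359 Bond=-79.7385
(1,1): Delta=1.0000 Bond=0.0000
(2,0): Delta=2.6038 Bond=-249.3422
(2,1): Delta=1.0000 Bond=0.0000
(2,2): Delta=1.0000 Bond=0.0000
V0=180.3043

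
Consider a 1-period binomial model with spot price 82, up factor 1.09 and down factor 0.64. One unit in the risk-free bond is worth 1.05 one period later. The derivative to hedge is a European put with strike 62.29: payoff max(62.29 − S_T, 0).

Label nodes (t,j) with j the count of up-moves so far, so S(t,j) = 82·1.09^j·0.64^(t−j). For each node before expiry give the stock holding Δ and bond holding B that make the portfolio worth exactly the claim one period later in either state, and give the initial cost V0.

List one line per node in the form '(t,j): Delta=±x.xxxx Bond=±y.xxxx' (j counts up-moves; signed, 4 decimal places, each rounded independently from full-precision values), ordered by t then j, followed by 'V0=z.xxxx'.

(0,0): Delta=-0.2659 Bond=22.6305
V0=0.8305

No-arbitrage ⇒ martingale measure with p* = (R−d)/(u−d) = 0.9111.
At expiry t=1: V(1,0)=9.8100, V(1,1)=0.0000
Node (0,0) S=82.0000: V=(p*·0.0000+(1−p*)·9.8100)/1.05=0.8305; Δ=(0.0000−9.8100)/(89.3800−52.4800)=-0.2659; B=V−Δ·S=22.6305
Self-financing check: at every node Δ·S+B equals the discounted successor values.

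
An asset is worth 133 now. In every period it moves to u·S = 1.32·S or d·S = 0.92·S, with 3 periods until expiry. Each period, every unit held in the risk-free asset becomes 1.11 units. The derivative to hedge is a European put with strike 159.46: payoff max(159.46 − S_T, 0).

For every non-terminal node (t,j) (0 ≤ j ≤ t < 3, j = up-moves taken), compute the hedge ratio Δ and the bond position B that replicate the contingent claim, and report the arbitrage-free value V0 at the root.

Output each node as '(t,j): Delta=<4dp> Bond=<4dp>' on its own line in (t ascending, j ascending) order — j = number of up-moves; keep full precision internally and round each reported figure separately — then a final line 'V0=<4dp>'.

Under the risk-neutral measure, an up-move has probability p* = (R−d)/(u−d) = 0.4750 and values discount at R = 1.11.
Payoff layer (t=3): V(3,0)=55.8945, V(3,1)=10.8660, V(3,2)=0.0000, V(3,3)=0.0000
Node (2,0) S=112.5712: V=(p*·10.8660+(1−p*)·55.8945)/1.11=31.0865; Δ=(10.8660−55.8945)/(148.5940−103.5655)=-1.0000; B=V−Δ·S=143.6577
Node (2,1) S=161.5152: V=(p*·0.0000+(1−p*)·10.8660)/1.11=5.1393; Δ=(0.0000−10.8660)/(213.2001−148.5940)=-0.1682; B=V−Δ·S=32.3044
Node (2,2) S=231.7392: V=(p*·0.0000+(1−p*)·0.0000)/1.11=0.0000; Δ=(0.0000−0.0000)/(305.8957−213.2001)=0.0000; B=V−Δ·S=0.0000
Node (1,0) S=122.3600: V=(p*·5.1393+(1−p*)·31.0865)/1.11=16.9023; Δ=(5.1393−31.0865)/(161.5152−112.5712)=-0.5301; B=V−Δ·S=81.7701
Node (1,1) S=175.5600: V=(p*·0.0000+(1−p*)·5.1393)/1.11=2.4308; Δ=(0.0000−5.1393)/(231.7392−161.5152)=-0.0732; B=V−Δ·S=15.2791
Node (0,0) S=133.0000: V=(p*·2.4308+(1−p*)·16.9023)/1.11=9.0345; Δ=(2.4308−16.9023)/(175.5600−122.3600)=-0.2720; B=V−Δ·S=45.2134
Root portfolio cost Δ·133+B reproduces V0=9.0345.

(0,0): Delta=-0.2720 Bond=45.2134
(1,0): Delta=-0.5301 Bond=81.7701
(1,1): Delta=-0.0732 Bond=15.2791
(2,0): Delta=-1.0000 Bond=143.6577
(2,1): Delta=-0.1682 Bond=32.3044
(2,2): Delta=0.0000 Bond=0.0000
V0=9.0345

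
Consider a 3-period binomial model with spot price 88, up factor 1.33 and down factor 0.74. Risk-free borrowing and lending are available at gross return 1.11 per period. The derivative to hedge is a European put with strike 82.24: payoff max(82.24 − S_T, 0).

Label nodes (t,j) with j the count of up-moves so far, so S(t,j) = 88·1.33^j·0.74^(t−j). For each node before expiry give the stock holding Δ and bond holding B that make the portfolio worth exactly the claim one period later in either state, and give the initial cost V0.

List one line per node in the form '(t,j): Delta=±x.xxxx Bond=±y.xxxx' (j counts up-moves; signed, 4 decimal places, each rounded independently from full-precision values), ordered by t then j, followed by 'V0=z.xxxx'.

The replicating-portfolio and risk-neutral prices coincide; use p* = (1.11−0.74)/(1.33−0.74) = 0.6271 for the latter.
Payoff layer (t=3): V(3,0)=46.5803, V(3,1)=18.1489, V(3,2)=0.0000, V(3,3)=0.0000
(2,0): S=48.1888. Δ = (V_up−V_dn)/(S_up−S_dn) = (18.1489−46.5803)/(64.0911−35.6597) = -1.0000. V = [p*·18.1489 + (1−p*)·46.5803]/1.11 = 25.9013. B = V − Δ·S = 74.0901.
(2,1): S=86.6096. Δ = (V_up−V_dn)/(S_up−S_dn) = (0.0000−18.1489)/(115.1908−64.0911) = -0.3552. V = [p*·0.0000 + (1−p*)·18.1489]/1.11 = 6.0967. B = V − Δ·S = 36.8576.
(2,2): S=155.6632. Δ = (V_up−V_dn)/(S_up−S_dn) = (0.0000−0.0000)/(207.0321−115.1908) = 0.0000. V = [p*·0.0000 + (1−p*)·0.0000]/1.11 = 0.0000. B = V − Δ·S = 0.0000.
(1,0): S=65.1200. Δ = (V_up−V_dn)/(S_up−S_dn) = (6.0967−25.9013)/(86.6096−48.1888) = -0.5155. V = [p*·6.0967 + (1−p*)·25.9013]/1.11 = 12.1455. B = V − Δ·S = 45.7125.
(1,1): S=117.0400. Δ = (V_up−V_dn)/(S_up−S_dn) = (0.0000−6.0967)/(155.6632−86.6096) = -0.0883. V = [p*·0.0000 + (1−p*)·6.0967]/1.11 = 2.0481. B = V − Δ·S = 12.3815.
(0,0): S=88.0000. Δ = (V_up−V_dn)/(S_up−S_dn) = (2.0481−12.1455)/(117.0400−65.1200) = -0.1945. V = [p*·2.0481 + (1−p*)·12.1455]/1.11 = 5.2371. B = V − Δ·S = 22.3514.
Each (Δ,B) replicates both successor values, so the strategy is self-financing and V0 is arbitrage-free.

(0,0): Delta=-0.1945 Bond=22.3514
(1,0): Delta=-0.5155 Bond=45.7125
(1,1): Delta=-0.0883 Bond=12.3815
(2,0): Delta=-1.0000 Bond=74.0901
(2,1): Delta=-0.3552 Bond=36.8576
(2,2): Delta=0.0000 Bond=0.0000
V0=5.2371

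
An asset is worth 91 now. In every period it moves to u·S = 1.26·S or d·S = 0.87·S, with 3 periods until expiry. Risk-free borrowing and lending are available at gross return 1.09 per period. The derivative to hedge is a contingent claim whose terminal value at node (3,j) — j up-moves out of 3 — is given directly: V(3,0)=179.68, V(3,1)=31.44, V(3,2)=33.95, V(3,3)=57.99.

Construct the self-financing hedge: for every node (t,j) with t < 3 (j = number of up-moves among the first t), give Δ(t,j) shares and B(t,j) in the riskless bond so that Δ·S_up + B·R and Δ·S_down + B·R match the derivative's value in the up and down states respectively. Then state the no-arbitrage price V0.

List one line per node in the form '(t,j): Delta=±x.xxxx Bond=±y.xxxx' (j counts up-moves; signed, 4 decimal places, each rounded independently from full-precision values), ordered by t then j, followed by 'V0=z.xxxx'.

(0,0): Delta=-0.4573 Bond=79.8591
(1,0): Delta=-1.8779 Bond=199.5164
(1,1): Delta=0.3007 Bond=0.1378
(2,0): Delta=-5.5185 Bond=468.2287
(2,1): Delta=0.0645 Bond=23.7071
(2,2): Delta=0.4267 Bond=-18.0529
V0=38.2447

The replicating-portfolio and risk-neutral prices coincide; use p* = (1.09−0.87)/(1.26−0.87) = 0.5641 for the latter.
Payoff layer (t=3): V(3,0)=179.6800, V(3,1)=31.4400, V(3,2)=33.9500, V(3,3)=57.9900
  t=2,j=0: stock 68.8779 → up 86.7862 (V=31.4400), down 59.9238 (V=179.6800). Price 88.1261; hedge Δ=-5.5185, bond B=468.2287.
  t=2,j=1: stock 99.7542 → up 125.6903 (V=33.9500), down 86.7862 (V=31.4400). Price 30.1430; hedge Δ=0.0645, bond B=23.7071.
  t=2,j=2: stock 144.4716 → up 182.0342 (V=57.9900), down 125.6903 (V=33.9500). Price 43.5881; hedge Δ=0.4267, bond B=-18.0529.
  t=1,j=0: stock 79.1700 → up 99.7542 (V=30.1430), down 68.8779 (V=88.1261). Price 50.8419; hedge Δ=-1.8779, bond B=199.5164.
  t=1,j=1: stock 114.6600 → up 144.4716 (V=43.5881), down 99.7542 (V=30.1430). Price 34.6123; hedge Δ=0.3007, bond B=0.1378.
  t=0,j=0: stock 91.0000 → up 114.6600 (V=34.6123), down 79.1700 (V=50.8419). Price 38.2447; hedge Δ=-0.4573, bond B=79.8591.
The time-0 hedge costs 38.2447, which is the no-arbitrage price.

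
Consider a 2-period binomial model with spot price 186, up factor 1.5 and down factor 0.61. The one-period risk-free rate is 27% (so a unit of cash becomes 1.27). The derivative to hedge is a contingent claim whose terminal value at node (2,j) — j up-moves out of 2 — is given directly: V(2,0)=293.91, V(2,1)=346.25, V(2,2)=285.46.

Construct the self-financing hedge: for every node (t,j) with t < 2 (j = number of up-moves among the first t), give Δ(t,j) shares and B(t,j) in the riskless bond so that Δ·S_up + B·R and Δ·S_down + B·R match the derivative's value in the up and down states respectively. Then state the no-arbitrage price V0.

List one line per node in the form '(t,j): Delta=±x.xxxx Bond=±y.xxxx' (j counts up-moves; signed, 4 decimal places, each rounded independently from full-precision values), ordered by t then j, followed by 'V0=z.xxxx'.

Risk-neutral probability p* = (R−d)/(u−d) = (1.27−0.61)/(1.5−0.61) = 0.7416.
At expiry t=2: V(2,0)=293.9100, V(2,1)=346.2500, V(2,2)=285.4600
Node (1,0) S=113.4600: V=(p*·346.2500+(1−p*)·293.9100)/1.27=261.9873; Δ=(346.2500−293.9100)/(170.1900−69.2106)=0.5183; B=V−Δ·S=203.1784
Node (1,1) S=279.0000: V=(p*·285.4600+(1−p*)·346.2500)/1.27=237.1416; Δ=(285.4600−346.2500)/(418.5000−170.1900)=-0.2448; B=V−Δ·S=305.4449
Node (0,0) S=186.0000: V=(p*·237.1416+(1−p*)·261.9873)/1.27=191.7814; Δ=(237.1416−261.9873)/(279.0000−113.4600)=-0.1501; B=V−Δ·S=219.6980
Root portfolio cost Δ·186+B reproduces V0=191.7814.

(0,0): Delta=-0.1501 Bond=219.6980
(1,0): Delta=0.5183 Bond=203.1784
(1,1): Delta=-0.2448 Bond=305.4449
V0=191.7814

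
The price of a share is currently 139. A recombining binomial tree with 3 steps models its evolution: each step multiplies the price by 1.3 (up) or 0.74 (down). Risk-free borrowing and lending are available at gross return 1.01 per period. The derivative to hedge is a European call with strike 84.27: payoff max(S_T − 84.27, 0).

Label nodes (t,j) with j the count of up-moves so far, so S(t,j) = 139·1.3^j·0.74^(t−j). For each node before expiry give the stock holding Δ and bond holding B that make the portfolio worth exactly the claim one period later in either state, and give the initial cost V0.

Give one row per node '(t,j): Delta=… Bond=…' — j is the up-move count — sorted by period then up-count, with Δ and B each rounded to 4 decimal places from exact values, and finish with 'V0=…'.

(0,0): Delta=0.9056 Bond=-64.9068
(1,0): Delta=0.7513 Bond=-49.6782
(1,1): Delta=1.0000 Bond=-82.6095
(2,0): Delta=0.3444 Bond=-19.2082
(2,1): Delta=1.0000 Bond=-83.4356
(2,2): Delta=1.0000 Bond=-83.4356
V0=60.9750

Risk-neutral probability p* = (R−d)/(u−d) = (1.01−0.74)/(1.3−0.74) = 0.4821.
Payoff layer (t=3): V(3,0)=0.0000, V(3,1)=14.6813, V(3,2)=89.5634, V(3,3)=221.1130
(2,0): S=76.1164. Δ = (V_up−V_dn)/(S_up−S_dn) = (14.6813−0.0000)/(98.9513−56.3261) = 0.3444. V = [p*·14.6813 + (1−p*)·0.0000]/1.01 = 7.0084. B = V − Δ·S = -19.2082.
(2,1): S=133.7180. Δ = (V_up−V_dn)/(S_up−S_dn) = (89.5634−14.6813)/(173.8334−98.9513) = 1.0000. V = [p*·89.5634 + (1−p*)·14.6813]/1.01 = 50.2824. B = V − Δ·S = -83.4356.
(2,2): S=234.9100. Δ = (V_up−V_dn)/(S_up−S_dn) = (221.1130−89.5634)/(305.3830−173.8334) = 1.0000. V = [p*·221.1130 + (1−p*)·89.5634]/1.01 = 151.4744. B = V − Δ·S = -83.4356.
(1,0): S=102.8600. Δ = (V_up−V_dn)/(S_up−S_dn) = (50.2824−7.0084)/(133.7180−76.1164) = 0.7513. V = [p*·50.2824 + (1−p*)·7.0084]/1.01 = 27.5967. B = V − Δ·S = -49.6782.
(1,1): S=180.7000. Δ = (V_up−V_dn)/(S_up−S_dn) = (151.4744−50.2824)/(234.9100−133.7180) = 1.0000. V = [p*·151.4744 + (1−p*)·50.2824]/1.01 = 98.0905. B = V − Δ·S = -82.6095.
(0,0): S=139.0000. Δ = (V_up−V_dn)/(S_up−S_dn) = (98.0905−27.5967)/(180.7000−102.8600) = 0.9056. V = [p*·98.0905 + (1−p*)·27.5967]/1.01 = 60.9750. B = V − Δ·S = -64.9068.
Each (Δ,B) replicates both successor values, so the strategy is self-financing and V0 is arbitrage-free.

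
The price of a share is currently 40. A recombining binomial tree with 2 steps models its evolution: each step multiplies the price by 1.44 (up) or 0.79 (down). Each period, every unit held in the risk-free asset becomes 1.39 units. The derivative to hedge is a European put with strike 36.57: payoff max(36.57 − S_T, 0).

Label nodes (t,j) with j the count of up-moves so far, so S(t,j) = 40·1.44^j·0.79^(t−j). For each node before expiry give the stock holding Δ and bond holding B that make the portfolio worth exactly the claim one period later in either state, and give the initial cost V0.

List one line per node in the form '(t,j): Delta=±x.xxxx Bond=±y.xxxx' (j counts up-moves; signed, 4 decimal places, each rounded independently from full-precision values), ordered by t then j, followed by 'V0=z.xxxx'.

Under the risk-neutral measure, an up-move has probability p* = (R−d)/(u−d) = 0.9231 and values discount at R = 1.39.
Payoff layer (t=2): V(2,0)=11.6060, V(2,1)=0.0000, V(2,2)=0.0000
Node (1,0) S=31.6000: V=(p*·0.0000+(1−p*)·11.6060)/1.39=0.6423; Δ=(0.0000−11.6060)/(45.5040−24.9640)=-0.5650; B=V−Δ·S=18.4977
Node (1,1) S=57.6000: V=(p*·0.0000+(1−p*)·0.0000)/1.39=0.0000; Δ=(0.0000−0.0000)/(82.9440−45.5040)=0.0000; B=V−Δ·S=0.0000
Node (0,0) S=40.0000: V=(p*·0.0000+(1−p*)·0.6423)/1.39=0.0355; Δ=(0.0000−0.6423)/(57.6000−31.6000)=-0.0247; B=V−Δ·S=1.0237
Each (Δ,B) replicates both successor values, so the strategy is self-financing and V0 is arbitrage-free.

(0,0): Delta=-0.0247 Bond=1.0237
(1,0): Delta=-0.5650 Bond=18.4977
(1,1): Delta=0.0000 Bond=0.0000
V0=0.0355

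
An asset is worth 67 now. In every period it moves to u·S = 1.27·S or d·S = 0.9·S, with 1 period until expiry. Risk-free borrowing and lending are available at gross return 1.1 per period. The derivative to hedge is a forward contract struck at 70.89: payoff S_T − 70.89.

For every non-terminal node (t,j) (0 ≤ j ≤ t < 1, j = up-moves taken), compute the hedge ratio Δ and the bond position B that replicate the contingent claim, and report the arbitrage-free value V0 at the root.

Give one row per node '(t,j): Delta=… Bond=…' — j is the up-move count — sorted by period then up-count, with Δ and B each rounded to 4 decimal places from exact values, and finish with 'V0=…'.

(0,0): Delta=1.0000 Bond=-64.4455
V0=2.5545

Risk-neutral probability p* = (R−d)/(u−d) = (1.1−0.9)/(1.27−0.9) = 0.5405.
Payoff layer (t=1): V(1,0)=-10.5900, V(1,1)=14.2000
(0,0): S=67.0000. Δ = (V_up−V_dn)/(S_up−S_dn) = (14.2000−-10.5900)/(85.0900−60.3000) = 1.0000. V = [p*·14.2000 + (1−p*)·-10.5900]/1.1 = 2.5545. B = V − Δ·S = -64.4455.
Each (Δ,B) replicates both successor values, so the strategy is self-financing and V0 is arbitrage-free.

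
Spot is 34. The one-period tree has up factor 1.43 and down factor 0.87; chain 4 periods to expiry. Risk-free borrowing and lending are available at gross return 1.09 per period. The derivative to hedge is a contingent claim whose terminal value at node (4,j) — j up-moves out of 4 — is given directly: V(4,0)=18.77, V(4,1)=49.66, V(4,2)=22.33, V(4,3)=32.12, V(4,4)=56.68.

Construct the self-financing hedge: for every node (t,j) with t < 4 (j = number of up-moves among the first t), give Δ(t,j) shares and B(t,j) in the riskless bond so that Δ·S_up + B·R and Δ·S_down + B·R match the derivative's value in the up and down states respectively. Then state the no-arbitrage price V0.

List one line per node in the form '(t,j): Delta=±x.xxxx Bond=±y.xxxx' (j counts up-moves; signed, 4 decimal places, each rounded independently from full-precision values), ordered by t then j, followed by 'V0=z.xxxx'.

(0,0): Delta=-0.0292 Bond=24.8778
(1,0): Delta=-0.0071 Bond=26.4646
(1,1): Delta=-0.0499 Bond=28.1248
(2,0): Delta=0.5104 Bond=15.5282
(2,1): Delta=-0.4937 Bond=49.4292
(2,2): Delta=0.3674 Bond=1.6430
(3,0): Delta=2.4637 Bond=-26.8072
(3,1): Delta=-1.3262 Bond=84.5129
(3,2): Delta=0.2890 Bond=6.5326
(3,3): Delta=0.4411 Bond=-5.5374
V0=23.8866

Since d<R<u, set p* = (R−d)/(u−d) = 0.3929; price each node as the discounted p*-expectation of its children.
Terminal values V(4,·): V(4,0)=18.7700, V(4,1)=49.6600, V(4,2)=22.3300, V(4,3)=32.1200, V(4,4)=56.6800
(3,0): S=22.3891. Δ = (V_up−V_dn)/(S_up−S_dn) = (49.6600−18.7700)/(32.0164−19.4785) = 2.4637. V = [p*·49.6600 + (1−p*)·18.7700]/1.09 = 28.3535. B = V − Δ·S = -26.8072.
(3,1): S=36.8005. Δ = (V_up−V_dn)/(S_up−S_dn) = (22.3300−49.6600)/(52.6247−32.0164) = -1.3262. V = [p*·22.3300 + (1−p*)·49.6600]/1.09 = 35.7094. B = V − Δ·S = 84.5129.
(3,2): S=60.4881. Δ = (V_up−V_dn)/(S_up−S_dn) = (32.1200−22.3300)/(86.4980−52.6247) = 0.2890. V = [p*·32.1200 + (1−p*)·22.3300]/1.09 = 24.0147. B = V − Δ·S = 6.5326.
(3,3): S=99.4230. Δ = (V_up−V_dn)/(S_up−S_dn) = (56.6800−32.1200)/(142.1749−86.4980) = 0.4411. V = [p*·56.6800 + (1−p*)·32.1200]/1.09 = 38.3198. B = V − Δ·S = -5.5374.
(2,0): S=25.7346. Δ = (V_up−V_dn)/(S_up−S_dn) = (35.7094−28.3535)/(36.8005−22.3891) = 0.5104. V = [p*·35.7094 + (1−p*)·28.3535]/1.09 = 28.6636. B = V − Δ·S = 15.5282.
(2,1): S=42.2994. Δ = (V_up−V_dn)/(S_up−S_dn) = (24.0147−35.7094)/(60.4881−36.8005) = -0.4937. V = [p*·24.0147 + (1−p*)·35.7094]/1.09 = 28.5459. B = V − Δ·S = 49.4292.
(2,2): S=69.5266. Δ = (V_up−V_dn)/(S_up−S_dn) = (38.3198−24.0147)/(99.4230−60.4881) = 0.3674. V = [p*·38.3198 + (1−p*)·24.0147]/1.09 = 27.1877. B = V − Δ·S = 1.6430.
(1,0): S=29.5800. Δ = (V_up−V_dn)/(S_up−S_dn) = (28.5459−28.6636)/(42.2994−25.7346) = -0.0071. V = [p*·28.5459 + (1−p*)·28.6636]/1.09 = 26.2545. B = V − Δ·S = 26.4646.
(1,1): S=48.6200. Δ = (V_up−V_dn)/(S_up−S_dn) = (27.1877−28.5459)/(69.5266−42.2994) = -0.0499. V = [p*·27.1877 + (1−p*)·28.5459]/1.09 = 25.6994. B = V − Δ·S = 28.1248.
(0,0): S=34.0000. Δ = (V_up−V_dn)/(S_up−S_dn) = (25.6994−26.2545)/(48.6200−29.5800) = -0.0292. V = [p*·25.6994 + (1−p*)·26.2545]/1.09 = 23.8866. B = V − Δ·S = 24.8778.
Self-financing check: at every node Δ·S+B equals the discounted successor values.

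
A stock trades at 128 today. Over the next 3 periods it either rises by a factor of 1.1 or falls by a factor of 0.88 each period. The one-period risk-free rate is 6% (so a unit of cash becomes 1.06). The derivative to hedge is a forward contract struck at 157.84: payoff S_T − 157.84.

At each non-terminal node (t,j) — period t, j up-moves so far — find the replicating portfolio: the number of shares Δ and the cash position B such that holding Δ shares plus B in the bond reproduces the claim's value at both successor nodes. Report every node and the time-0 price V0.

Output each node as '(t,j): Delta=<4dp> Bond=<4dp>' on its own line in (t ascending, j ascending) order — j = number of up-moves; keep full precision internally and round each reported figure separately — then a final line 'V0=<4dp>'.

(0,0): Delta=1.0000 Bond=-132.5255
(1,0): Delta=1.0000 Bond=-140.4770
(1,1): Delta=1.0000 Bond=-140.4770
(2,0): Delta=1.0000 Bond=-148.9057
(2,1): Delta=1.0000 Bond=-148.9057
(2,2): Delta=1.0000 Bond=-148.9057
V0=-4.5255

No-arbitrage ⇒ martingale measure with p* = (R−d)/(u−d) = 0.8182.
Terminal values V(3,·): V(3,0)=-70.6116, V(3,1)=-48.8045, V(3,2)=-21.5456, V(3,3)=12.5280
(2,0): S=99.1232. Δ = (V_up−V_dn)/(S_up−S_dn) = (-48.8045−-70.6116)/(109.0355−87.2284) = 1.0000. V = [p*·-48.8045 + (1−p*)·-70.6116]/1.06 = -49.7825. B = V − Δ·S = -148.9057.
(2,1): S=123.9040. Δ = (V_up−V_dn)/(S_up−S_dn) = (-21.5456−-48.8045)/(136.2944−109.0355) = 1.0000. V = [p*·-21.5456 + (1−p*)·-48.8045]/1.06 = -25.0017. B = V − Δ·S = -148.9057.
(2,2): S=154.8800. Δ = (V_up−V_dn)/(S_up−S_dn) = (12.5280−-21.5456)/(170.3680−136.2944) = 1.0000. V = [p*·12.5280 + (1−p*)·-21.5456]/1.06 = 5.9743. B = V − Δ·S = -148.9057.
(1,0): S=112.6400. Δ = (V_up−V_dn)/(S_up−S_dn) = (-25.0017−-49.7825)/(123.9040−99.1232) = 1.0000. V = [p*·-25.0017 + (1−p*)·-49.7825]/1.06 = -27.8370. B = V − Δ·S = -140.4770.
(1,1): S=140.8000. Δ = (V_up−V_dn)/(S_up−S_dn) = (5.9743−-25.0017)/(154.8800−123.9040) = 1.0000. V = [p*·5.9743 + (1−p*)·-25.0017]/1.06 = 0.3230. B = V − Δ·S = -140.4770.
(0,0): S=128.0000. Δ = (V_up−V_dn)/(S_up−S_dn) = (0.3230−-27.8370)/(140.8000−112.6400) = 1.0000. V = [p*·0.3230 + (1−p*)·-27.8370]/1.06 = -4.5255. B = V − Δ·S = -132.5255.
Check: Δ(0,0)·S0 + B(0,0) = -4.5255 = V0.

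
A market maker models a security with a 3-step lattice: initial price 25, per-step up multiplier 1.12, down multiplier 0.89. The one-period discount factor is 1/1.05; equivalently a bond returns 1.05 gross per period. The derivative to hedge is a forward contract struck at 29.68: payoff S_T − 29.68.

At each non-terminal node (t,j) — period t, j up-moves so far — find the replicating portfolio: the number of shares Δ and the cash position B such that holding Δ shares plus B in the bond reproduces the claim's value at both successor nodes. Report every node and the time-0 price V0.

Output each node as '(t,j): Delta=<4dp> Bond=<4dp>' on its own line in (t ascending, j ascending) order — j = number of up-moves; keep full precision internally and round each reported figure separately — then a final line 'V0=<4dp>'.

(0,0): Delta=1.0000 Bond=-25.6387
(1,0): Delta=1.0000 Bond=-26.9206
(1,1): Delta=1.0000 Bond=-26.9206
(2,0): Delta=1.0000 Bond=-28.2667
(2,1): Delta=1.0000 Bond=-28.2667
(2,2): Delta=1.0000 Bond=-28.2667
V0=-0.6387

The replicating-portfolio and risk-neutral prices coincide; use p* = (1.05−0.89)/(1.12−0.89) = 0.6957 for the latter.
Terminal payoffs: V(3,0)=-12.0558, V(3,1)=-7.5012, V(3,2)=-1.7696, V(3,3)=5.4432
Node (2,0) S=19.8025: V=(p*·-7.5012+(1−p*)·-12.0558)/1.05=-8.4642; Δ=(-7.5012−-12.0558)/(22.1788−17.6242)=1.0000; B=V−Δ·S=-28.2667
Node (2,1) S=24.9200: V=(p*·-1.7696+(1−p*)·-7.5012)/1.05=-3.3467; Δ=(-1.7696−-7.5012)/(27.9104−22.1788)=1.0000; B=V−Δ·S=-28.2667
Node (2,2) S=31.3600: V=(p*·5.4432+(1−p*)·-1.7696)/1.05=3.0933; Δ=(5.4432−-1.7696)/(35.1232−27.9104)=1.0000; B=V−Δ·S=-28.2667
Node (1,0) S=22.2500: V=(p*·-3.3467+(1−p*)·-8.4642)/1.05=-4.6706; Δ=(-3.3467−-8.4642)/(24.9200−19.8025)=1.0000; B=V−Δ·S=-26.9206
Node (1,1) S=28.0000: V=(p*·3.0933+(1−p*)·-3.3467)/1.05=1.0794; Δ=(3.0933−-3.3467)/(31.3600−24.9200)=1.0000; B=V−Δ·S=-26.9206
Node (0,0) S=25.0000: V=(p*·1.0794+(1−p*)·-4.6706)/1.05=-0.6387; Δ=(1.0794−-4.6706)/(28.0000−22.2500)=1.0000; B=V−Δ·S=-25.6387
The time-0 hedge costs -0.6387, which is the no-arbitrage price.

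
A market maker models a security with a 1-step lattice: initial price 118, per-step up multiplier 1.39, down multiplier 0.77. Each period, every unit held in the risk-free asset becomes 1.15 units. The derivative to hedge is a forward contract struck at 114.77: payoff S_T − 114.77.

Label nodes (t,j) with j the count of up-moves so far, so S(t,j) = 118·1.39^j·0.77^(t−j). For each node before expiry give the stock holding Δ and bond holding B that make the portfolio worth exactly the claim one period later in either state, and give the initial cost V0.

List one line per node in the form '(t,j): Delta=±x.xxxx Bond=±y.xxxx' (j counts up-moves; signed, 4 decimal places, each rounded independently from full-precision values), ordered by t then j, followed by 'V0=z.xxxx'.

(0,0): Delta=1.0000 Bond=-99.8000
V0=18.2000

No-arbitrage ⇒ martingale measure with p* = (R−d)/(u−d) = 0.6129.
Terminal values V(1,·): V(1,0)=-23.9100, V(1,1)=49.2500
(0,0): S=118.0000. Δ = (V_up−V_dn)/(S_up−S_dn) = (49.2500−-23.9100)/(164.0200−90.8600) = 1.0000. V = [p*·49.2500 + (1−p*)·-23.9100]/1.15 = 18.2000. B = V − Δ·S = -99.8000.
Each (Δ,B) replicates both successor values, so the strategy is self-financing and V0 is arbitrage-free.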